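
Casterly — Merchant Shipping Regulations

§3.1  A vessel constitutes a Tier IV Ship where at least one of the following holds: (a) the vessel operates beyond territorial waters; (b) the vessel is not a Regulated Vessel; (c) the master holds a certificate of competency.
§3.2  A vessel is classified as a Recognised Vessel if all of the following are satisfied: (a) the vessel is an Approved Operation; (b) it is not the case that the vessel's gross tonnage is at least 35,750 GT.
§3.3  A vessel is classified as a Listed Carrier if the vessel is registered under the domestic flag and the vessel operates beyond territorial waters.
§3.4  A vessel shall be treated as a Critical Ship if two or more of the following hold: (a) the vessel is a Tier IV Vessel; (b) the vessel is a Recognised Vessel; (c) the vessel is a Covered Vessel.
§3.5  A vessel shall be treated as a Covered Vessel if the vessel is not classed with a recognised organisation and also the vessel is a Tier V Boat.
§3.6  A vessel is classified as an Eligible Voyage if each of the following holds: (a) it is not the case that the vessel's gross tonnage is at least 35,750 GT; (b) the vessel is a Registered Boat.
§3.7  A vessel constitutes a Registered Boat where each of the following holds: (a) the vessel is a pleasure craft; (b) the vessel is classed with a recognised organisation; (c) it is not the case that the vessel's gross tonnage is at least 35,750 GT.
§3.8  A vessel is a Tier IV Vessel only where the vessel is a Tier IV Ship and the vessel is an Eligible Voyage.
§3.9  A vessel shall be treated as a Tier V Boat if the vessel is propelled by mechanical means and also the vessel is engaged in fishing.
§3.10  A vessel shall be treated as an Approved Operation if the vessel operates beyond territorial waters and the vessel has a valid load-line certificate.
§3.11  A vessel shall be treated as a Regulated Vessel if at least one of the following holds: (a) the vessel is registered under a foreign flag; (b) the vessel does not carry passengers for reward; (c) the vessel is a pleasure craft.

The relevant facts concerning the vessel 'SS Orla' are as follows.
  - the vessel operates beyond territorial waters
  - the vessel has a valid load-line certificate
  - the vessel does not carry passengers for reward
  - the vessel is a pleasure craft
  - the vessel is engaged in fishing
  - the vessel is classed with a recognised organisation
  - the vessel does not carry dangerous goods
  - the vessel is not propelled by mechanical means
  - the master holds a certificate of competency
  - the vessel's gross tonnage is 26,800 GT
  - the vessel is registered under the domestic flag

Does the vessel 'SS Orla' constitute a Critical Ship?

Yes

Under §3.11: the vessel is registered under a foreign flag? no; or the vessel does not carry passengers for reward? yes; or the vessel is a pleasure craft? yes. So the vessel is a Regulated Vessel.
Under §3.1: the vessel operates beyond territorial waters? yes; or not a Regulated Vessel (§3.11)? no; or the master holds a certificate of competency? yes. So the vessel is a Tier IV Ship.
Under §3.7: the vessel is a pleasure craft? yes; and the vessel is classed with a recognised organisation? yes; and vessel's gross tonnage: 26,800 GT ≥ 35,750 GT? no, so negated condition yes. So the vessel is a Registered Boat.
Under §3.6: vessel's gross tonnage: 26,800 GT ≥ 35,750 GT? no, so negated condition yes; and Registered Boat (§3.7)? yes. So the vessel is an Eligible Voyage.
Under §3.8: Tier IV Ship (§3.1)? yes; and Eligible Voyage (§3.6)? yes. So the vessel is a Tier IV Vessel.
Under §3.10: the vessel operates beyond territorial waters? yes; and the vessel has a valid load-line certificate? yes. So the vessel is an Approved Operation.
Under §3.2: Approved Operation (§3.10)? yes; and vessel's gross tonnage: 26,800 GT ≥ 35,750 GT? no, so negated condition yes. So the vessel is a Recognised Vessel.
Under §3.9: the vessel is propelled by mechanical means? no; and the vessel is engaged in fishing? yes. So the vessel is not a Tier V Boat.
Under §3.5: the vessel is not classed with a recognised organisation? no; and Tier V Boat (§3.9)? no. So the vessel is not a Covered Vessel.
Under §3.4: Tier IV Vessel (§3.8)? yes; Recognised Vessel (§3.2)? yes; Covered Vessel (§3.5)? no — 2 of 3 hold (need ≥2) → satisfied.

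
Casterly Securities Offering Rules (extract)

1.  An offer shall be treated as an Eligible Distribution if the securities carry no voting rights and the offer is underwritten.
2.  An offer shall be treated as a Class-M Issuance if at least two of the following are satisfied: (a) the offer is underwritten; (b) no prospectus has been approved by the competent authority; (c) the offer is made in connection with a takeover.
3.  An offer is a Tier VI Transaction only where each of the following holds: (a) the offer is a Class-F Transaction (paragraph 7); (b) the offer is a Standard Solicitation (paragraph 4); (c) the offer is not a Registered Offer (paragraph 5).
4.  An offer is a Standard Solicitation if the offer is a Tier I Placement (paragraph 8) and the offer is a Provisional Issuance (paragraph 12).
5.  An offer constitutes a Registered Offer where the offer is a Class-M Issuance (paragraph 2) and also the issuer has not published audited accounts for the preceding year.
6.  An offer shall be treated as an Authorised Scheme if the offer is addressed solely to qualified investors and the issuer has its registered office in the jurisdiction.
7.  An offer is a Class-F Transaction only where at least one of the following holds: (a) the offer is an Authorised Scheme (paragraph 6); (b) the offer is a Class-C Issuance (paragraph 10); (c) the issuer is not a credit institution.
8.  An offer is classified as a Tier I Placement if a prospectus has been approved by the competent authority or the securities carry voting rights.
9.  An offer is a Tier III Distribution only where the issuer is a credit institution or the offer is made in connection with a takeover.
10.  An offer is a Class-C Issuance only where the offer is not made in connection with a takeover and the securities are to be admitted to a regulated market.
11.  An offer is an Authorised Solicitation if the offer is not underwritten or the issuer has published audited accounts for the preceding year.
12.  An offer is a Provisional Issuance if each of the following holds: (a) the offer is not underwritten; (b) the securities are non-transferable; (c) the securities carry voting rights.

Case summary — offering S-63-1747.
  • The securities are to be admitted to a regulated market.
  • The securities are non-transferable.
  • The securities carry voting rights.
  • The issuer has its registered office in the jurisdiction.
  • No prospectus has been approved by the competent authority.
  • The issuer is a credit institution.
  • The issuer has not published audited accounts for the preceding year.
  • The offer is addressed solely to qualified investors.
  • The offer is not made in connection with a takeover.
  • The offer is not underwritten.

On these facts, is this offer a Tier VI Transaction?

paragraph 6 — Authorised Scheme: [the offer is addressed solely to qualified investors? yes] AND [the issuer has its registered office in the jurisdiction? yes] → satisfied.
paragraph 10 — Class-C Issuance: [the offer is not made in connection with a takeover? yes] AND [the securities are to be admitted to a regulated market? yes] → satisfied.
paragraph 7 — Class-F Transaction: [Authorised Scheme (paragraph 6)? yes] OR [Class-C Issuance (paragraph 10)? yes] OR [the issuer is not a credit institution? no] → satisfied.
paragraph 8 — Tier I Placement: [a prospectus has been approved by the competent authority? no] OR [the securities carry voting rights? yes] → satisfied.
paragraph 12 — Provisional Issuance: [the offer is not underwritten? yes] AND [the securities are non-transferable? yes] AND [the securities carry voting rights? yes] → satisfied.
paragraph 4 — Standard Solicitation: [Tier I Placement (paragraph 8)? yes] AND [Provisional Issuance (paragraph 12)? yes] → satisfied.
paragraph 2 — Class-M Issuance: the offer is underwritten? no; no prospectus has been approved by the competent authority? yes; the offer is made in connection with a takeover? no — 1 of 3 hold (need ≥2) → not satisfied.
paragraph 5 — Registered Offer: [Class-M Issuance (paragraph 2)? no] AND [the issuer has not published audited accounts for the preceding year? yes] → not satisfied.
paragraph 3 — Tier VI Transaction: [Class-F Transaction (paragraph 7)? yes] AND [Standard Solicitation (paragraph 4)? yes] AND [not a Registered Offer (paragraph 5)? yes] → satisfied.

Yes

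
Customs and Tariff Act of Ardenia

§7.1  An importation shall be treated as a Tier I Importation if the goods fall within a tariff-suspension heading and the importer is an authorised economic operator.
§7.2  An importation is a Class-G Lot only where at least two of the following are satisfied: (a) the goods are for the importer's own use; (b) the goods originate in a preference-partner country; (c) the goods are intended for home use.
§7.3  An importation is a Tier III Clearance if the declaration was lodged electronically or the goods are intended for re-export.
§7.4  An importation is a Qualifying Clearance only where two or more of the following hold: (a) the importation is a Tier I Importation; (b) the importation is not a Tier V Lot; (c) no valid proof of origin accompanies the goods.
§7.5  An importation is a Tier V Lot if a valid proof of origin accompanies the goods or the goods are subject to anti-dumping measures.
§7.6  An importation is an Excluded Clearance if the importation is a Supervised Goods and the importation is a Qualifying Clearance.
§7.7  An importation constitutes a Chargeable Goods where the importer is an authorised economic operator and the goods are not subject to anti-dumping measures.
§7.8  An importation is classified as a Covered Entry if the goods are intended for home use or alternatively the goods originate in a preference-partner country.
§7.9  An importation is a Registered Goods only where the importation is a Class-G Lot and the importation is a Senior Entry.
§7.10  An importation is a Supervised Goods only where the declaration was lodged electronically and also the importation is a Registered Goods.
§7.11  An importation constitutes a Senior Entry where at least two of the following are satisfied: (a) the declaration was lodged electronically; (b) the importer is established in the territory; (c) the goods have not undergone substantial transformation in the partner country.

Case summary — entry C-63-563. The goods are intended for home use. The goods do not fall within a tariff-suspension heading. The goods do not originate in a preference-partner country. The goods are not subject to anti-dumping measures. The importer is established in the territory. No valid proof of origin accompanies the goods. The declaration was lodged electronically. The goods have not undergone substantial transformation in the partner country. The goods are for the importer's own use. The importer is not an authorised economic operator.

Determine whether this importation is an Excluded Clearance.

§7.2 — Class-G Lot: the goods are for the importer's own use? yes; the goods originate in a preference-partner country? no; the goods are intended for home use? yes — 2 of 3 hold (need ≥2) → satisfied.
§7.11 — Senior Entry: the declaration was lodged electronically? yes; the importer is established in the territory? yes; the goods have not undergone substantial transformation in the partner country? yes — 3 of 3 hold (need ≥2) → satisfied.
§7.9 — Registered Goods: [Class-G Lot (§7.2)? yes] AND [Senior Entry (§7.11)? yes] → satisfied.
§7.10 — Supervised Goods: [the declaration was lodged electronically? yes] AND [Registered Goods (§7.9)? yes] → satisfied.
§7.1 — Tier I Importation: [the goods fall within a tariff-suspension heading? no] AND [the importer is an authorised economic operator? no] → not satisfied.
§7.5 — Tier V Lot: [a valid proof of origin accompanies the goods? no] OR [the goods are subject to anti-dumping measures? no] → not satisfied.
§7.4 — Qualifying Clearance: Tier I Importation (§7.1)? no; not a Tier V Lot (§7.5)? yes; no valid proof of origin accompanies the goods? yes — 2 of 3 hold (need ≥2) → satisfied.
§7.6 — Excluded Clearance: [Supervised Goods (§7.10)? yes] AND [Qualifying Clearance (§7.4)? yes] → satisfied.

Yes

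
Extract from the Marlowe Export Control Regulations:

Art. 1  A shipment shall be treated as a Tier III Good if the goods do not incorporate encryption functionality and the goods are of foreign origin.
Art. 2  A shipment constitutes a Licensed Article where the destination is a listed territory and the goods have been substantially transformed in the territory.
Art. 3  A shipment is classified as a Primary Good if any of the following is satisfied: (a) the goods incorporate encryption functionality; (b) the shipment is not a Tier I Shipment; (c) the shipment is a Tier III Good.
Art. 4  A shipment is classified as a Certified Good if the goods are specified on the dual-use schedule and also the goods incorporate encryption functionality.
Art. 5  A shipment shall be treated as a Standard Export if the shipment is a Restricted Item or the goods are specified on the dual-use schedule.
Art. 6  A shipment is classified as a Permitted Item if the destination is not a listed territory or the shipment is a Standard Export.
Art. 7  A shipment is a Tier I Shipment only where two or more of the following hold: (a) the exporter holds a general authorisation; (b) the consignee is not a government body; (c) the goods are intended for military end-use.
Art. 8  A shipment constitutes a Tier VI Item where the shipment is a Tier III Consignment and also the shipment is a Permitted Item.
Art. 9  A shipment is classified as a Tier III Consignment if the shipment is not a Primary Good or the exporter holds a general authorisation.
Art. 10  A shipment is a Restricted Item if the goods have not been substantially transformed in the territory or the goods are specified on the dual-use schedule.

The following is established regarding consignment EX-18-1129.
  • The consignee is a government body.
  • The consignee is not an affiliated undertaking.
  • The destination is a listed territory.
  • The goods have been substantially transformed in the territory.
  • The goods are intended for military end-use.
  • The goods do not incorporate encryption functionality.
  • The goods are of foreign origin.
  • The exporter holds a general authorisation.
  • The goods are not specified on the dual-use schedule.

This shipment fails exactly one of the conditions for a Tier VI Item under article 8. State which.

article 7 — Tier I Shipment: the exporter holds a general authorisation? yes; the consignee is not a government body? no; the goods are intended for military end-use? yes — 2 of 3 hold (need ≥2) → satisfied.
article 1 — Tier III Good: [the goods do not incorporate encryption functionality? yes] AND [the goods are of foreign origin? yes] → satisfied.
article 3 — Primary Good: [the goods incorporate encryption functionality? no] OR [not a Tier I Shipment (article 7)? no] OR [Tier III Good (article 1)? yes] → satisfied.
article 9 — Tier III Consignment: [not a Primary Good (article 3)? no] OR [the exporter holds a general authorisation? yes] → satisfied.
article 10 — Restricted Item: [the goods have not been substantially transformed in the territory? no] OR [the goods are specified on the dual-use schedule? no] → not satisfied.
article 5 — Standard Export: [Restricted Item (article 10)? no] OR [the goods are specified on the dual-use schedule? no] → not satisfied.
article 6 — Permitted Item: [the destination is not a listed territory? no] OR [Standard Export (article 5)? no] → not satisfied.
article 8 — Tier VI Item: [Tier III Consignment (article 9)? yes] AND [Permitted Item (article 6)? no] → not satisfied.

Permitted Item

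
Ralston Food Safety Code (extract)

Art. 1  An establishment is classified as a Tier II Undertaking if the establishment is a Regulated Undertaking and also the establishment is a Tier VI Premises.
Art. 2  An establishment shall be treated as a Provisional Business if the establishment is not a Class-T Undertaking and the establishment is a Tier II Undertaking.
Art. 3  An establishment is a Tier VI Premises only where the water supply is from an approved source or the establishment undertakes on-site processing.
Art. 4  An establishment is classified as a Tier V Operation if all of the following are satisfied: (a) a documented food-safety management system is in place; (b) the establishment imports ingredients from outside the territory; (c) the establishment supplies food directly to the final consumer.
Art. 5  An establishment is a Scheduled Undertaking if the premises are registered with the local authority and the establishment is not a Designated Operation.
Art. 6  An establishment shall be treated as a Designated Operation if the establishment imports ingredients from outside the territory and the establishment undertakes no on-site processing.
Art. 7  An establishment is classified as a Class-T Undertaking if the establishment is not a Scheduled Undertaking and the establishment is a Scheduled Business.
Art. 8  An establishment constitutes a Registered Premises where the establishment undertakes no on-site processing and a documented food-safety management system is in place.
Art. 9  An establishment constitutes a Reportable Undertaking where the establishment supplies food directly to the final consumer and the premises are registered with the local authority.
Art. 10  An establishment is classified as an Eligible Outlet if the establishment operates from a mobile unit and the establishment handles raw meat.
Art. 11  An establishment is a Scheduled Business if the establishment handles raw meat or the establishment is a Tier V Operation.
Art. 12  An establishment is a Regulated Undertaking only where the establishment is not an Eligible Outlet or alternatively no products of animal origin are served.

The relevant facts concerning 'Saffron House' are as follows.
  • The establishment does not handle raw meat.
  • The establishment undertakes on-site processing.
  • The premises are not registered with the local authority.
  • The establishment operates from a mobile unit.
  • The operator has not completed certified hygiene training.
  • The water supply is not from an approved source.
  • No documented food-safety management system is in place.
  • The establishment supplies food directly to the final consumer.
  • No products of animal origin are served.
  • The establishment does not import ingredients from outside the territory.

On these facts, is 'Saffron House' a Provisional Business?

Yes

article 6 — Designated Operation: [the establishment imports ingredients from outside the territory? no] AND [the establishment undertakes no on-site processing? no] → not satisfied.
article 5 — Scheduled Undertaking: [the premises are registered with the local authority? no] AND [not a Designated Operation (article 6)? yes] → not satisfied.
article 4 — Tier V Operation: [a documented food-safety management system is in place? no] AND [the establishment imports ingredients from outside the territory? no] AND [the establishment supplies food directly to the final consumer? yes] → not satisfied.
article 11 — Scheduled Business: [the establishment handles raw meat? no] OR [Tier V Operation (article 4)? no] → not satisfied.
article 7 — Class-T Undertaking: [not a Scheduled Undertaking (article 5)? yes] AND [Scheduled Business (article 11)? no] → not satisfied.
article 10 — Eligible Outlet: [the establishment operates from a mobile unit? yes] AND [the establishment handles raw meat? no] → not satisfied.
article 12 — Regulated Undertaking: [not an Eligible Outlet (article 10)? yes] OR [no products of animal origin are served? yes] → satisfied.
article 3 — Tier VI Premises: [the water supply is from an approved source? no] OR [the establishment undertakes on-site processing? yes] → satisfied.
article 1 — Tier II Undertaking: [Regulated Undertaking (article 12)? yes] AND [Tier VI Premises (article 3)? yes] → satisfied.
article 2 — Provisional Business: [not a Class-T Undertaking (article 7)? yes] AND [Tier II Undertaking (article 1)? yes] → satisfied.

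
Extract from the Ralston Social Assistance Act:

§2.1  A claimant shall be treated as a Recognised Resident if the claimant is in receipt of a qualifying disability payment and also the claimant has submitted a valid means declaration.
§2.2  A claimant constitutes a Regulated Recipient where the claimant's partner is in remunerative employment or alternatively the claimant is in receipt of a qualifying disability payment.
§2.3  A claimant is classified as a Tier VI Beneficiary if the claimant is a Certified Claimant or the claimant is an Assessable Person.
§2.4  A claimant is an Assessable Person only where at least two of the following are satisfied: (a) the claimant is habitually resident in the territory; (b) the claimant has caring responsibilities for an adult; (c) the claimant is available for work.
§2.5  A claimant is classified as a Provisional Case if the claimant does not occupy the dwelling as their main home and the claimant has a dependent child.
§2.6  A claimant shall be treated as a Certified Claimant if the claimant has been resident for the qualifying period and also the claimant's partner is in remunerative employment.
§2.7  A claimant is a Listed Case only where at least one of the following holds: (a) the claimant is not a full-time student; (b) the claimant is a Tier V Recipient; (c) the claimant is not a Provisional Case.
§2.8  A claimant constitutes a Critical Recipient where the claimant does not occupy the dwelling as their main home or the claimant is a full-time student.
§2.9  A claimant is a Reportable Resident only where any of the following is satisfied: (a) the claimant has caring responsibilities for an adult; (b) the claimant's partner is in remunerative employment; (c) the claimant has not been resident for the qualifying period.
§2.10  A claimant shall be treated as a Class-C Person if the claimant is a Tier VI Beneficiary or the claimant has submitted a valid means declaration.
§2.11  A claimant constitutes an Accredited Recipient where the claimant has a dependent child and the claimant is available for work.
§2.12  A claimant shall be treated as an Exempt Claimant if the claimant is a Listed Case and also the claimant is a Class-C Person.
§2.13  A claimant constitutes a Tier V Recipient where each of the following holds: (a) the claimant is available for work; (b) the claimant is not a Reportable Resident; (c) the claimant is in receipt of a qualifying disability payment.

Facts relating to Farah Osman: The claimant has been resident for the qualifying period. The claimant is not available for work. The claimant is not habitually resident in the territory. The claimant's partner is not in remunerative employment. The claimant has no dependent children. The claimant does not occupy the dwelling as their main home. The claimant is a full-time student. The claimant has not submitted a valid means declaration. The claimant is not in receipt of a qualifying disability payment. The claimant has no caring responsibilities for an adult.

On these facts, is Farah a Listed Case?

Yes

§2.9 — Reportable Resident: [the claimant has caring responsibilities for an adult? no] OR [the claimant's partner is in remunerative employment? no] OR [the claimant has not been resident for the qualifying period? no] → not satisfied.
§2.13 — Tier V Recipient: [the claimant is available for work? no] AND [not a Reportable Resident (§2.9)? yes] AND [the claimant is in receipt of a qualifying disability payment? no] → not satisfied.
§2.5 — Provisional Case: [the claimant does not occupy the dwelling as their main home? yes] AND [the claimant has a dependent child? no] → not satisfied.
§2.7 — Listed Case: [the claimant is not a full-time student? no] OR [Tier V Recipient (§2.13)? no] OR [not a Provisional Case (§2.5)? yes] → satisfied.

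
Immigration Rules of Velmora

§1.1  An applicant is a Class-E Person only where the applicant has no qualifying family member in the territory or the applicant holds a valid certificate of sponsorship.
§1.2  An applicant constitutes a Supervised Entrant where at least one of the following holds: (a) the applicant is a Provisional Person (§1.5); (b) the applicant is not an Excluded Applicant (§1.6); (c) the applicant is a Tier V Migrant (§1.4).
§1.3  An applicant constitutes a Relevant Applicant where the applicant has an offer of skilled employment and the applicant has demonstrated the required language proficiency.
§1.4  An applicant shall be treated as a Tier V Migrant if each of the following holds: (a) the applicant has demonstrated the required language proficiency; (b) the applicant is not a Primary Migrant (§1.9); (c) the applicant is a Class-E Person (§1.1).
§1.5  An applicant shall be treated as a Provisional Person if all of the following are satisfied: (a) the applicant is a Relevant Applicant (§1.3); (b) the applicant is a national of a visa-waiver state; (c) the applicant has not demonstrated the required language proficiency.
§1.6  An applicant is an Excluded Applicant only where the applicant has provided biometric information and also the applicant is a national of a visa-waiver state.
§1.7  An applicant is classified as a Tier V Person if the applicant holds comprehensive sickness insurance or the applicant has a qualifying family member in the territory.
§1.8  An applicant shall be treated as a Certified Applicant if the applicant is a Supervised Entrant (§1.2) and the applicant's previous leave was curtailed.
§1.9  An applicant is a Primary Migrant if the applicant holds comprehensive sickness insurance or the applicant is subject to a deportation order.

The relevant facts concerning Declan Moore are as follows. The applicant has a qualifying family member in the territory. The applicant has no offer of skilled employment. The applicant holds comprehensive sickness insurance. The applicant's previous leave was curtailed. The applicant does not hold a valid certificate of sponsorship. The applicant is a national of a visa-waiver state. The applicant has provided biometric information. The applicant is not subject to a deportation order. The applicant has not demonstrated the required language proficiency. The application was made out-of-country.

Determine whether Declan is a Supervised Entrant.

No

Under §1.3: the applicant has an offer of skilled employment? no; and the applicant has demonstrated the required language proficiency? no. So the applicant is not a Relevant Applicant.
Under §1.5: Relevant Applicant (§1.3)? no; and the applicant is a national of a visa-waiver state? yes; and the applicant has not demonstrated the required language proficiency? yes. So the applicant is not a Provisional Person.
Under §1.6: the applicant has provided biometric information? yes; and the applicant is a national of a visa-waiver state? yes. So the applicant is an Excluded Applicant.
Under §1.9: the applicant holds comprehensive sickness insurance? yes; or the applicant is subject to a deportation order? no. So the applicant is a Primary Migrant.
Under §1.1: the applicant has no qualifying family member in the territory? no; or the applicant holds a valid certificate of sponsorship? no. So the applicant is not a Class-E Person.
Under §1.4: the applicant has demonstrated the required language proficiency? no; and not a Primary Migrant (§1.9)? no; and Class-E Person (§1.1)? no. So the applicant is not a Tier V Migrant.
Under §1.2: Provisional Person (§1.5)? no; or not an Excluded Applicant (§1.6)? no; or Tier V Migrant (§1.4)? no. So the applicant is not a Supervised Entrant.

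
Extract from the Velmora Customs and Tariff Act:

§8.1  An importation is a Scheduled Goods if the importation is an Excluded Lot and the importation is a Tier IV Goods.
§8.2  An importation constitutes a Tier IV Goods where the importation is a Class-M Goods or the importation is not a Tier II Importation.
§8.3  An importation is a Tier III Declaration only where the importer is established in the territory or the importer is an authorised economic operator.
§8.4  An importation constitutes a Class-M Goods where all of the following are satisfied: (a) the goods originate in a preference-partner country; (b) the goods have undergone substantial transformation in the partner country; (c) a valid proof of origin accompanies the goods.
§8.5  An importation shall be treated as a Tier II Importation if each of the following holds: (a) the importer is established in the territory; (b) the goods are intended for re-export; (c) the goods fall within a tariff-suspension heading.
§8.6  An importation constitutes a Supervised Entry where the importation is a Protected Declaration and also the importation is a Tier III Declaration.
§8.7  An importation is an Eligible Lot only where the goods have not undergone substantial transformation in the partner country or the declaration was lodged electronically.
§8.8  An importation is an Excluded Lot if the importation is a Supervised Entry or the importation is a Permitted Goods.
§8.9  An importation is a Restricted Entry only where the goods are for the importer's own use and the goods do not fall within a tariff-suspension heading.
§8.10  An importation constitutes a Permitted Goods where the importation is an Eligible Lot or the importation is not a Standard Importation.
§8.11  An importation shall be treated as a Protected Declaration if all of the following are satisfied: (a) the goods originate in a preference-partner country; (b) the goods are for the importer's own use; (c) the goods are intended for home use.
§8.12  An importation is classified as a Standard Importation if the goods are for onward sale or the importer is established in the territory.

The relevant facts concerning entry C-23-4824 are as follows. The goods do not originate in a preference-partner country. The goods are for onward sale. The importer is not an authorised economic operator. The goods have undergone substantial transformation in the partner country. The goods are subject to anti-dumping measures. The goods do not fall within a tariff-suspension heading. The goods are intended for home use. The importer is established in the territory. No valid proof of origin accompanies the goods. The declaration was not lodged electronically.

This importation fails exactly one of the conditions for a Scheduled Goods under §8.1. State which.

Under §8.11: the goods originate in a preference-partner country? no; and the goods are for the importer's own use? no; and the goods are intended for home use? yes. So the importation is not a Protected Declaration.
Under §8.3: the importer is established in the territory? yes; or the importer is an authorised economic operator? no. So the importation is a Tier III Declaration.
Under §8.6: Protected Declaration (§8.11)? no; and Tier III Declaration (§8.3)? yes. So the importation is not a Supervised Entry.
Under §8.7: the goods have not undergone substantial transformation in the partner country? no; or the declaration was lodged electronically? no. So the importation is not an Eligible Lot.
Under §8.12: the goods are for onward sale? yes; or the importer is established in the territory? yes. So the importation is a Standard Importation.
Under §8.10: Eligible Lot (§8.7)? no; or not a Standard Importation (§8.12)? no. So the importation is not a Permitted Goods.
Under §8.8: Supervised Entry (§8.6)? no; or Permitted Goods (§8.10)? no. So the importation is not an Excluded Lot.
Under §8.4: the goods originate in a preference-partner country? no; and the goods have undergone substantial transformation in the partner country? yes; and a valid proof of origin accompanies the goods? no. So the importation is not a Class-M Goods.
Under §8.5: the importer is established in the territory? yes; and the goods are intended for re-export? no; and the goods fall within a tariff-suspension heading? no. So the importation is not a Tier II Importation.
Under §8.2: Class-M Goods (§8.4)? no; or not a Tier II Importation (§8.5)? yes. So the importation is a Tier IV Goods.
Under §8.1: Excluded Lot (§8.8)? no; and Tier IV Goods (§8.2)? yes. So the importation is not a Scheduled Goods.

Excluded Lot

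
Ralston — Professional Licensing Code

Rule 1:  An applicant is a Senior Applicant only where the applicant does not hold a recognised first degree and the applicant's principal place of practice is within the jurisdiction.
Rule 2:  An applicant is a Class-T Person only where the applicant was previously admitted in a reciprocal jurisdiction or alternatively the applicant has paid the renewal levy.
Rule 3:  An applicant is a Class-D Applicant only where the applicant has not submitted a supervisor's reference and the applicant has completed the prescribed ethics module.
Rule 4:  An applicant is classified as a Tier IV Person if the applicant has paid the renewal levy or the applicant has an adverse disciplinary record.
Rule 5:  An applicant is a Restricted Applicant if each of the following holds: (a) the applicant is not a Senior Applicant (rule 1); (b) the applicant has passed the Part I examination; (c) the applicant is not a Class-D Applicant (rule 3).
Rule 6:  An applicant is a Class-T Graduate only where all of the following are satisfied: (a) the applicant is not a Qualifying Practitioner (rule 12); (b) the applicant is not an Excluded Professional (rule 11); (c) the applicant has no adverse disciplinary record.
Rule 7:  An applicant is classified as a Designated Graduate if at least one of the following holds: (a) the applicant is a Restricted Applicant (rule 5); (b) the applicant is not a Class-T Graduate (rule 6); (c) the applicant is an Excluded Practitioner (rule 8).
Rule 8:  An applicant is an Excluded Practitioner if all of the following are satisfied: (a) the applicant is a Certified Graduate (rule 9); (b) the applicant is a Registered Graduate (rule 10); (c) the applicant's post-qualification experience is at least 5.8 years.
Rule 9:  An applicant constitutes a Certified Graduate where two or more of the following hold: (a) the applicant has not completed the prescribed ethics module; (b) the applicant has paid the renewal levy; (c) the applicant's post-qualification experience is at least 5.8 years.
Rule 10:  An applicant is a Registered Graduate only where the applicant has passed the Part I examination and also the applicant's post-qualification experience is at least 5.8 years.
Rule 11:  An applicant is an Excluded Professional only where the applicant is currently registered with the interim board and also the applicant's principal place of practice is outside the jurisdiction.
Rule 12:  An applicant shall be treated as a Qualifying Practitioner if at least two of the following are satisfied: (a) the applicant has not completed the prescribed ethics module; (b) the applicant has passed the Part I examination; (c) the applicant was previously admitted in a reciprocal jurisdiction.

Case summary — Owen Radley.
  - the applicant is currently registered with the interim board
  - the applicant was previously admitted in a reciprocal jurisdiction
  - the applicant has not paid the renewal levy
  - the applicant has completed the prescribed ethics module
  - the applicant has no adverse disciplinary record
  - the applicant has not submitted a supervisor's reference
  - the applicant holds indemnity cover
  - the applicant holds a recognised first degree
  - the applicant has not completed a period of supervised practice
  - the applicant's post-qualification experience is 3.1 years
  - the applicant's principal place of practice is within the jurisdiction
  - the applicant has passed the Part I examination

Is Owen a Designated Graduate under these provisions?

Yes

rule 1 — Senior Applicant: [the applicant does not hold a recognised first degree? no] AND [the applicant's principal place of practice is within the jurisdiction? yes] → not satisfied.
rule 3 — Class-D Applicant: [the applicant has not submitted a supervisor's reference? yes] AND [the applicant has completed the prescribed ethics module? yes] → satisfied.
rule 5 — Restricted Applicant: [not a Senior Applicant (rule 1)? yes] AND [the applicant has passed the Part I examination? yes] AND [not a Class-D Applicant (rule 3)? no] → not satisfied.
rule 12 — Qualifying Practitioner: the applicant has not completed the prescribed ethics module? no; the applicant has passed the Part I examination? yes; the applicant was previously admitted in a reciprocal jurisdiction? yes — 2 of 3 hold (need ≥2) → satisfied.
rule 11 — Excluded Professional: [the applicant is currently registered with the interim board? yes] AND [the applicant's principal place of practice is outside the jurisdiction? no] → not satisfied.
rule 6 — Class-T Graduate: [not a Qualifying Practitioner (rule 12)? no] AND [not an Excluded Professional (rule 11)? yes] AND [the applicant has no adverse disciplinary record? yes] → not satisfied.
rule 9 — Certified Graduate: the applicant has not completed the prescribed ethics module? no; the applicant has paid the renewal levy? no; applicant's post-qualification experience: 3.1 years ≥ 5.8 years? no — 0 of 3 hold (need ≥2) → not satisfied.
rule 10 — Registered Graduate: [the applicant has passed the Part I examination? yes] AND [applicant's post-qualification experience: 3.1 years ≥ 5.8 years? no] → not satisfied.
rule 8 — Excluded Practitioner: [Certified Graduate (rule 9)? no] AND [Registered Graduate (rule 10)? no] AND [applicant's post-qualification experience: 3.1 years ≥ 5.8 years? no] → not satisfied.
rule 7 — Designated Graduate: [Restricted Applicant (rule 5)? no] OR [not a Class-T Graduate (rule 6)? yes] OR [Excluded Practitioner (rule 8)? no] → satisfied.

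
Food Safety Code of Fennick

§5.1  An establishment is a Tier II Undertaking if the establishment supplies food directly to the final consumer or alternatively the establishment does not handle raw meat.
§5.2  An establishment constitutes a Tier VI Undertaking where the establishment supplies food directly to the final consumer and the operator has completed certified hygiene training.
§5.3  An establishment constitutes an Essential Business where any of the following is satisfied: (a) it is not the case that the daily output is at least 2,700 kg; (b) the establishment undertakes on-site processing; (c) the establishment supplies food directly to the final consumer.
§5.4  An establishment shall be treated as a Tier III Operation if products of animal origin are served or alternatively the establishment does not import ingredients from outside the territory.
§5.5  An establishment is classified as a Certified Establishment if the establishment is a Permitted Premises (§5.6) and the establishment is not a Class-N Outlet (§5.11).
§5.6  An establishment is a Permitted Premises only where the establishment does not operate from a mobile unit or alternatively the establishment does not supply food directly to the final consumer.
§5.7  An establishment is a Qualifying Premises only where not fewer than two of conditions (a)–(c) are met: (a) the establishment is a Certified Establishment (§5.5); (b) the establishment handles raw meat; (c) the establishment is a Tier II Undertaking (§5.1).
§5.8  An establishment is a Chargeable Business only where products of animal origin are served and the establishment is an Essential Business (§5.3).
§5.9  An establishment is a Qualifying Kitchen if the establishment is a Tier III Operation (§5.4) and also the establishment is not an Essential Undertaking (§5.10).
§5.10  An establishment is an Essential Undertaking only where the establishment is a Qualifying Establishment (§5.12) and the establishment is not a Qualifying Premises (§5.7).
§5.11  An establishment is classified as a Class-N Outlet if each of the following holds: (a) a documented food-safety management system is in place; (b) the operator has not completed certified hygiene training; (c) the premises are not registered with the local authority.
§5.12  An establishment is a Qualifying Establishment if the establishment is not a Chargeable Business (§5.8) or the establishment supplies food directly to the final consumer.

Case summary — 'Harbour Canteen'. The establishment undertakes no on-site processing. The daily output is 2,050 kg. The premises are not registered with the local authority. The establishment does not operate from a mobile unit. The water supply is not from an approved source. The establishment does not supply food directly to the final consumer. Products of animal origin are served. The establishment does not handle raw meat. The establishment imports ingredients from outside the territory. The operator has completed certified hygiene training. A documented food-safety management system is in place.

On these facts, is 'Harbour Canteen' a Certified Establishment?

Under §5.6: the establishment does not operate from a mobile unit? yes; or the establishment does not supply food directly to the final consumer? yes. So the establishment is a Permitted Premises.
Under §5.11: a documented food-safety management system is in place? yes; and the operator has not completed certified hygiene training? no; and the premises are not registered with the local authority? yes. So the establishment is not a Class-N Outlet.
Under §5.5: Permitted Premises (§5.6)? yes; and not a Class-N Outlet (§5.11)? yes. So the establishment is a Certified Establishment.

Yes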